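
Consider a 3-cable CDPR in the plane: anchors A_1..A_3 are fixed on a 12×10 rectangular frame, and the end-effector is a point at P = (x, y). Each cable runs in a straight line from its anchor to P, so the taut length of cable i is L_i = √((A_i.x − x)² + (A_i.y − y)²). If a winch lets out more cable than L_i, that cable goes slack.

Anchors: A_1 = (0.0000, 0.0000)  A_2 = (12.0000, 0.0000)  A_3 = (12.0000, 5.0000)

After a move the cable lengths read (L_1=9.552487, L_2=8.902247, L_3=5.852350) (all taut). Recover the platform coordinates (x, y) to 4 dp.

each cable: (A_i−P)·(A_i−P) = L_i²; let q_i = ‖A_i‖²−L_i²
q_1 = 0.0000+0.0000−91.2500 = -91.2500
row 1: -24.0000x + 0.0000y = -156.0000  (q_2=64.7500)
row 2: -24.0000x − 10.0000y = -226.0000  (q_3=134.7500)
Cramer on rows 1–2 → x = 6.5000, y = 7.0000

(6.5000, 7.0000)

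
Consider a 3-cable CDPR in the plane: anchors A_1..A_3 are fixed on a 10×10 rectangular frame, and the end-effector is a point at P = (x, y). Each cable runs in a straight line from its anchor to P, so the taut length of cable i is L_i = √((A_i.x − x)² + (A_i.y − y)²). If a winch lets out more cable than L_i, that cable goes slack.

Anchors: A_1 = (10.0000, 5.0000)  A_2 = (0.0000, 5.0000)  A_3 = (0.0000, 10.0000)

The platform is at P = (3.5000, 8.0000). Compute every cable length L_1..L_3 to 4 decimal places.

(7.1589, 4.6098, 4.0311)

cable 1: Δx=6.5000, Δy=-3.0000; L_1 = √(Δx²+Δy²) = 7.1589
cable 2: Δx=-3.5000, Δy=-3.0000; L_2 = √(Δx²+Δy²) = 4.6098
cable 3: Δx=-3.5000, Δy=2.0000; L_3 = √(Δx²+Δy²) = 4.0311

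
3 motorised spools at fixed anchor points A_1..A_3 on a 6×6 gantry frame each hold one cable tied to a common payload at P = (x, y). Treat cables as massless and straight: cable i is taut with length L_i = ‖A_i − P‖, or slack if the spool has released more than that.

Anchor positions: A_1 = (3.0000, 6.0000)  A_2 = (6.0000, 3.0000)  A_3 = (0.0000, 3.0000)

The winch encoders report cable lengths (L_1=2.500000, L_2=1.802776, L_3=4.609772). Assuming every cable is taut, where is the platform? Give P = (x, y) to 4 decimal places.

(4.5000, 4.0000)

circle eqns → linear via eq_j − eq_1; set c_j = A_j·A_j − L_j²
c_1 = 9.0000+36.0000−6.2500 = 38.7500
-6.0000·x + 6.0000·y = c_1−c_2 = -3.0000
6.0000·x + 6.0000·y = c_1−c_3 = 51.0000
solve first two rows → x=4.5000, y=4.0000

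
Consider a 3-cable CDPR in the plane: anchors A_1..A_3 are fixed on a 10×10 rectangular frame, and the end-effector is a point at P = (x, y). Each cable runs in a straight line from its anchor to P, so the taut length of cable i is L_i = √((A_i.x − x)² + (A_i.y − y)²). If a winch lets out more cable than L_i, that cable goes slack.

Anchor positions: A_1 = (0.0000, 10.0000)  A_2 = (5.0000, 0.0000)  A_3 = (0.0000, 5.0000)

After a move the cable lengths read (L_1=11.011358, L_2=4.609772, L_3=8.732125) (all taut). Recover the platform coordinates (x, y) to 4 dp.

(8.5000, 3.0000)

expand ‖A_i−P‖²=L_i² and subtract eq 1 (k_i ≔ ‖A_i‖²−L_i²)
k_1 = 0.0000+100.0000−121.2500 = -21.2500
eq1−eq2 → [-10.0000  20.0000]·P = -25.0000
eq1−eq3 → [0.0000  10.0000]·P = 30.0000
2×2 solve → P = (8.5000, 3.0000)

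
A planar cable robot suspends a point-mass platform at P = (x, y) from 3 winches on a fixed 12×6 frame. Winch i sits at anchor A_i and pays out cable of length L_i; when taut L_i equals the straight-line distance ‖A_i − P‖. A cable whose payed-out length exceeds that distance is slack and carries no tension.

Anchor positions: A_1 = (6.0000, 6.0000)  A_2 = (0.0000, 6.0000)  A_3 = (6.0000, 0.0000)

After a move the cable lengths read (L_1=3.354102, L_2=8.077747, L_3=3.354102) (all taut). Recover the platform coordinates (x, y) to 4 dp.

expand ‖A_i−P‖²=L_i² and subtract eq 1 (k_i ≔ ‖A_i‖²−L_i²)
k_1 = 36.0000+36.0000−11.2500 = 60.7500
eq1−eq2 → [12.0000  0.0000]·P = 90.0000
eq1−eq3 → [0.0000  12.0000]·P = 36.0000
2×2 solve → P = (7.5000, 3.0000)

(7.5000, 3.0000)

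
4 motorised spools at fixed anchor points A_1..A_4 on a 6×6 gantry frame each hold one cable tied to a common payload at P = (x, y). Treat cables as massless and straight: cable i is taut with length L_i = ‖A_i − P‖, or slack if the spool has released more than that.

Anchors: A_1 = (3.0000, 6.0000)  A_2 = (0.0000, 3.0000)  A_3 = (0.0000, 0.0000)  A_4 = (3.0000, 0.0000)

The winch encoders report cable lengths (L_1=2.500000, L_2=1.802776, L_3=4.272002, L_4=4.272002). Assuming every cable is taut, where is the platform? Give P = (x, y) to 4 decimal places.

expand ‖A_i−P‖²=L_i² and subtract eq 1 (q_i ≔ ‖A_i‖²−L_i²)
q_1 = 9.0000+36.0000−6.2500 = 38.7500
eq1−eq2 → [6.0000  6.0000]·P = 33.0000
eq1−eq3 → [6.0000  12.0000]·P = 57.0000
eq1−eq4 → [0.0000  12.0000]·P = 48.0000
2×2 solve → P = (1.5000, 4.0000)
check cable 4: ‖A_4−P‖² = 18.2500 ≈ L_4² = 18.2500 ✓

(1.5000, 4.0000)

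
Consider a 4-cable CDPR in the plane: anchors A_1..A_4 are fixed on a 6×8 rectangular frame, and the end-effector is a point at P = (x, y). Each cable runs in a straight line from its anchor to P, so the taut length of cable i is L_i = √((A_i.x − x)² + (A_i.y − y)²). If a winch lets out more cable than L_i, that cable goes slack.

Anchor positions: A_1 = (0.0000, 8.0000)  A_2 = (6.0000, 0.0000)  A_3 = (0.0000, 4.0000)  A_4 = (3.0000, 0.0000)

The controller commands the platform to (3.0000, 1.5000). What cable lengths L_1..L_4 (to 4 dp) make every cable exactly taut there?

L_1: Δ = A_1−P = (-3.0000, 6.5000) → ‖Δ‖ = √51.2500 = 7.1589
L_2: Δ = A_2−P = (3.0000, -1.5000) → ‖Δ‖ = √11.2500 = 3.3541
L_3: Δ = A_3−P = (-3.0000, 2.5000) → ‖Δ‖ = √15.2500 = 3.9051
L_4: Δ = A_4−P = (0.0000, -1.5000) → ‖Δ‖ = √2.2500 = 1.5000

(7.1589, 3.3541, 3.9051, 1.5000)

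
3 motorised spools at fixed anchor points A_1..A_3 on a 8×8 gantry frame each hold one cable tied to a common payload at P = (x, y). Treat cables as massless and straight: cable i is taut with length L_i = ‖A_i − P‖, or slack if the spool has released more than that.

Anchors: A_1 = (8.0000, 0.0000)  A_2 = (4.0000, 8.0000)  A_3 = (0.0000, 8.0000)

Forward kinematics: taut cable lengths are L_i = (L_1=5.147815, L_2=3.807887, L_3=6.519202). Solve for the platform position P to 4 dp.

(5.5000, 4.5000)

each cable: (A_i−P)·(A_i−P) = L_i²; let c_i = ‖A_i‖²−L_i²
c_1 = 64.0000+0.0000−26.5000 = 37.5000
row 1: 8.0000x − 16.0000y = -28.0000  (c_2=65.5000)
row 2: 16.0000x − 16.0000y = 16.0000  (c_3=21.5000)
Cramer on rows 1–2 → x = 5.5000, y = 4.5000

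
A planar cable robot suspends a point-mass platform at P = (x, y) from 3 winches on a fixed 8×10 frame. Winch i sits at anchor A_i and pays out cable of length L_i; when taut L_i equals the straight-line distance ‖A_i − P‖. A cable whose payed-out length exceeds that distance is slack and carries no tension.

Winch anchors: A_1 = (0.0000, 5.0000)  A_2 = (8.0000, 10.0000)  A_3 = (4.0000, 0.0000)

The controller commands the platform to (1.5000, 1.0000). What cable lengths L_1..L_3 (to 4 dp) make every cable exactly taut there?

(4.2720, 11.1018, 2.6926)

cable 1: Δx=-1.5000, Δy=4.0000; L_1 = √(Δx²+Δy²) = 4.2720
cable 2: Δx=6.5000, Δy=9.0000; L_2 = √(Δx²+Δy²) = 11.1018
cable 3: Δx=2.5000, Δy=-1.0000; L_3 = √(Δx²+Δy²) = 2.6926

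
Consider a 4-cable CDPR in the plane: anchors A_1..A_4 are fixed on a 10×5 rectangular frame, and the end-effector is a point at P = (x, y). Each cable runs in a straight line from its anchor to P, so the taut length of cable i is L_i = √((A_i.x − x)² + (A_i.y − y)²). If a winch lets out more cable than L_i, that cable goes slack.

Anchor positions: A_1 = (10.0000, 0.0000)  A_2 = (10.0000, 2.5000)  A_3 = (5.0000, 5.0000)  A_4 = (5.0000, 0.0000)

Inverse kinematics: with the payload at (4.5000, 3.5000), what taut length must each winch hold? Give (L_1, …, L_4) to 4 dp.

cable 1: Δx=5.5000, Δy=-3.5000; L_1 = √(Δx²+Δy²) = 6.5192
cable 2: Δx=5.5000, Δy=-1.0000; L_2 = √(Δx²+Δy²) = 5.5902
cable 3: Δx=0.5000, Δy=1.5000; L_3 = √(Δx²+Δy²) = 1.5811
cable 4: Δx=0.5000, Δy=-3.5000; L_4 = √(Δx²+Δy²) = 3.5355

(6.5192, 5.5902, 1.5811, 3.5355)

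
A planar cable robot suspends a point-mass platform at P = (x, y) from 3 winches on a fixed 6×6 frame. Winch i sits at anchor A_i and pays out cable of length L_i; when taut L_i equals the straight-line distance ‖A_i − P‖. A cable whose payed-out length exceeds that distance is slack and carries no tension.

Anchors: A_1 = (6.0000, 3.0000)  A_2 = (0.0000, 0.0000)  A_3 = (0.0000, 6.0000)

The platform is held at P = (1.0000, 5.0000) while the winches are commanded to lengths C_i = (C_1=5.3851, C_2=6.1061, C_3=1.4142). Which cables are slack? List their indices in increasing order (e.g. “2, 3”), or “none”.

i=1: geometric 5.3852 vs commanded 5.3851 ⇒ taut
i=2: geometric 5.0990 vs commanded 6.1061 ⇒ slack
i=3: geometric 1.4142 vs commanded 1.4142 ⇒ taut

2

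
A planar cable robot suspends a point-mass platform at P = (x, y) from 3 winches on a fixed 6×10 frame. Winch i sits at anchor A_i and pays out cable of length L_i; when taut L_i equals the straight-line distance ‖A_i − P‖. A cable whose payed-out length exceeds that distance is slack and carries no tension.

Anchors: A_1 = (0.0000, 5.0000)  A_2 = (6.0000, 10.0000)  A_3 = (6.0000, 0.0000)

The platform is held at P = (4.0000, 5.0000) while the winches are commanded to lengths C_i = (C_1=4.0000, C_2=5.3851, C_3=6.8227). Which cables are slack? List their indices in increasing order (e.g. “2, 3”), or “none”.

3

cable 1: √((-4.0000)²+(0.0000)²)=4.0000, C_1=4.0000: taut
cable 2: √((2.0000)²+(5.0000)²)=5.3852, C_2=5.3851: taut
cable 3: √((2.0000)²+(-5.0000)²)=5.3852, C_3=6.8227: slack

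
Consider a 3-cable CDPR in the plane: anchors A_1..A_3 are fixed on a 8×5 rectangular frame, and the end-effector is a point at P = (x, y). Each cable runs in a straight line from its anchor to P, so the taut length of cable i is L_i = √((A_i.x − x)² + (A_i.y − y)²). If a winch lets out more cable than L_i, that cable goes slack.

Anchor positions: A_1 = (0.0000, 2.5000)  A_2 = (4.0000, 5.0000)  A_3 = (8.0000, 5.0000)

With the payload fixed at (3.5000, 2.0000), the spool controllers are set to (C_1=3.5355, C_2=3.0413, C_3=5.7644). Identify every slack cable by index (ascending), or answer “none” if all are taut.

i=1: geometric 3.5355 vs commanded 3.5355 ⇒ taut
i=2: geometric 3.0414 vs commanded 3.0413 ⇒ taut
i=3: geometric 5.4083 vs commanded 5.7644 ⇒ slack

3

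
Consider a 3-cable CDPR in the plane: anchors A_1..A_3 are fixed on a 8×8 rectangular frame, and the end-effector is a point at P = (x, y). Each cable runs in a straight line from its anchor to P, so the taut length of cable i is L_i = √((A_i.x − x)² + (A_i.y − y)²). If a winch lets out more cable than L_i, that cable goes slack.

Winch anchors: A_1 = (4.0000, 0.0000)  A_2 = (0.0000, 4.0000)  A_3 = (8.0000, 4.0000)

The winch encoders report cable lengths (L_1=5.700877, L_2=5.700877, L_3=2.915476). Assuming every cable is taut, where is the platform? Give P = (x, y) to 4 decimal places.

(5.5000, 5.5000)

each cable: (A_i−P)·(A_i−P) = L_i²; let q_i = ‖A_i‖²−L_i²
q_1 = 16.0000+0.0000−32.5000 = -16.5000
row 1: 8.0000x − 8.0000y = 0.0000  (q_2=-16.5000)
row 2: -8.0000x − 8.0000y = -88.0000  (q_3=71.5000)
Cramer on rows 1–2 → x = 5.5000, y = 5.5000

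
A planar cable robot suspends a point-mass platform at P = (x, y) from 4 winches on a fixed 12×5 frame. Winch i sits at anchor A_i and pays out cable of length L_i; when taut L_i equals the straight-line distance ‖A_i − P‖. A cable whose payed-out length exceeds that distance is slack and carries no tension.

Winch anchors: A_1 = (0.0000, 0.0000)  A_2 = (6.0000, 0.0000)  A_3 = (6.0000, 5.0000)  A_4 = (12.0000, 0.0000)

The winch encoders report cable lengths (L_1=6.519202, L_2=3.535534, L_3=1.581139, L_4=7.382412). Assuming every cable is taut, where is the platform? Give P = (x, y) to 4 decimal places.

(5.5000, 3.5000)

circle eqns → linear via eq_j − eq_1; set c_j = A_j·A_j − L_j²
c_1 = 0.0000+0.0000−42.5000 = -42.5000
-12.0000·x + 0.0000·y = c_1−c_2 = -66.0000
-12.0000·x − 10.0000·y = c_1−c_3 = -101.0000
-24.0000·x + 0.0000·y = c_1−c_4 = -132.0000
solve first two rows → x=5.5000, y=3.5000
check cable 4: ‖A_4−P‖² = 54.5000 ≈ L_4² = 54.5000 ✓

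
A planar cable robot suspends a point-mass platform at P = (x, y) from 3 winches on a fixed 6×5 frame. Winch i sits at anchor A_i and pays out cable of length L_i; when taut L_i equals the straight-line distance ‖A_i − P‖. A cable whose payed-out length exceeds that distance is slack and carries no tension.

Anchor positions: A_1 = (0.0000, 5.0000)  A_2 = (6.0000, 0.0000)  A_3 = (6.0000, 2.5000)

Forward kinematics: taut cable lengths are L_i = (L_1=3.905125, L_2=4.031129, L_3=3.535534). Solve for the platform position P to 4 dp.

(2.5000, 2.0000)

circle eqns → linear via eq_j − eq_1; set c_j = A_j·A_j − L_j²
c_1 = 0.0000+25.0000−15.2500 = 9.7500
-12.0000·x + 10.0000·y = c_1−c_2 = -10.0000
-12.0000·x + 5.0000·y = c_1−c_3 = -20.0000
solve first two rows → x=2.5000, y=2.0000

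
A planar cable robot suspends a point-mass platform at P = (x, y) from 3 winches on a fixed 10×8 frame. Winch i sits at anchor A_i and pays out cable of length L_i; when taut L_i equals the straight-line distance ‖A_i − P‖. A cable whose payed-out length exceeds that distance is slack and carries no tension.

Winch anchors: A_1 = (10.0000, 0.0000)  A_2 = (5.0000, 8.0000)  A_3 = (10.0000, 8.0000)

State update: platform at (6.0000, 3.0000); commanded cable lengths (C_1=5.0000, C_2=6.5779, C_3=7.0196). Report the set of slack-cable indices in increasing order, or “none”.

2, 3

cable 1: √((4.0000)²+(-3.0000)²)=5.0000, C_1=5.0000: taut
cable 2: √((-1.0000)²+(5.0000)²)=5.0990, C_2=6.5779: slack
cable 3: √((4.0000)²+(5.0000)²)=6.4031, C_3=7.0196: slack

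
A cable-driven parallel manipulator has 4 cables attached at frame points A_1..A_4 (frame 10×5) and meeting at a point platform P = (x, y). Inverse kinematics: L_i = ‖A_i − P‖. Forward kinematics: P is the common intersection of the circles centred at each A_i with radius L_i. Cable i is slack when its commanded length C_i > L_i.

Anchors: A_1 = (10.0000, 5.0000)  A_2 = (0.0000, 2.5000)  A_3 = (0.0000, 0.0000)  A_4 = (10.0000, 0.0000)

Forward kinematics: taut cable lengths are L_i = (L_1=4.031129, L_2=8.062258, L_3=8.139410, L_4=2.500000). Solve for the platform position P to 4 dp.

(8.0000, 1.5000)

each cable: (A_i−P)·(A_i−P) = L_i²; let k_i = ‖A_i‖²−L_i²
k_1 = 100.0000+25.0000−16.2500 = 108.7500
row 1: 20.0000x + 5.0000y = 167.5000  (k_2=-58.7500)
row 2: 20.0000x + 10.0000y = 175.0000  (k_3=-66.2500)
row 3: 0.0000x + 10.0000y = 15.0000  (k_4=93.7500)
Cramer on rows 1–2 → x = 8.0000, y = 1.5000
check cable 4: ‖A_4−P‖² = 6.2500 ≈ L_4² = 6.2500 ✓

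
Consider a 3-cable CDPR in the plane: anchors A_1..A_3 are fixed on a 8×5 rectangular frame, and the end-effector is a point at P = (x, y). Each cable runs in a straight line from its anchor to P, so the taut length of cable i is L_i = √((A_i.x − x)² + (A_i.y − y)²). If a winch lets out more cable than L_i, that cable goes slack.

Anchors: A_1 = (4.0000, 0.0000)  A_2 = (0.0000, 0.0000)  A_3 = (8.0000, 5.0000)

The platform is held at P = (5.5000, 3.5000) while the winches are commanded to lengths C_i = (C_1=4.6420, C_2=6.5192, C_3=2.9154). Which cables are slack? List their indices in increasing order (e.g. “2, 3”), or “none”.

cable 1: √((-1.5000)²+(-3.5000)²)=3.8079, C_1=4.6420: slack
cable 2: √((-5.5000)²+(-3.5000)²)=6.5192, C_2=6.5192: taut
cable 3: √((2.5000)²+(1.5000)²)=2.9155, C_3=2.9154: taut

1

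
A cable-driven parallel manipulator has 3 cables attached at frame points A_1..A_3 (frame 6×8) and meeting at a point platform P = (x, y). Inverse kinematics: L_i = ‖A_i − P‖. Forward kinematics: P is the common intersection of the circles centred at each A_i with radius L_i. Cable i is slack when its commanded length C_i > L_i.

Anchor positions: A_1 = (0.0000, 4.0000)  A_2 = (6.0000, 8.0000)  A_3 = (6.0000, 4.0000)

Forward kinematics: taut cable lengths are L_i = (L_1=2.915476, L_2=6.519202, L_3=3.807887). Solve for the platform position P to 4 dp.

(2.5000, 2.5000)

each cable: (A_i−P)·(A_i−P) = L_i²; let k_i = ‖A_i‖²−L_i²
k_1 = 0.0000+16.0000−8.5000 = 7.5000
row 1: -12.0000x − 8.0000y = -50.0000  (k_2=57.5000)
row 2: -12.0000x + 0.0000y = -30.0000  (k_3=37.5000)
Cramer on rows 1–2 → x = 2.5000, y = 2.5000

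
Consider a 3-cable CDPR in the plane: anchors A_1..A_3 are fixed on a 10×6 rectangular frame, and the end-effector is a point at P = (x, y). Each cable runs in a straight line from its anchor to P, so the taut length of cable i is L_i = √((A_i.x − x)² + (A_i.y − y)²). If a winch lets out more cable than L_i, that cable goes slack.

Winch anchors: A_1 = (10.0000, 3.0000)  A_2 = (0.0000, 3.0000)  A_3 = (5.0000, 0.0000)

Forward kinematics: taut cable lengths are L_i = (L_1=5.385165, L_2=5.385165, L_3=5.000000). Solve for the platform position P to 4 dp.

expand ‖A_i−P‖²=L_i² and subtract eq 1 (c_i ≔ ‖A_i‖²−L_i²)
c_1 = 100.0000+9.0000−29.0000 = 80.0000
eq1−eq2 → [20.0000  0.0000]·P = 100.0000
eq1−eq3 → [10.0000  6.0000]·P = 80.0000
2×2 solve → P = (5.0000, 5.0000)

(5.0000, 5.0000)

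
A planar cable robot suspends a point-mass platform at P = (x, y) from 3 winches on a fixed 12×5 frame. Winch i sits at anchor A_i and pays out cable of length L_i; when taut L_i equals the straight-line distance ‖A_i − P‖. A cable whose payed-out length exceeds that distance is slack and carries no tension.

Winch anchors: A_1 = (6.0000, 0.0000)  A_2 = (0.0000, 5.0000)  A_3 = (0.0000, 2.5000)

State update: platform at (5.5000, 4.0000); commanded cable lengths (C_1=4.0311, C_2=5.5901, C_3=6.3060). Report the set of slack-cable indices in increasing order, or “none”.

i=1: geometric 4.0311 vs commanded 4.0311 ⇒ taut
i=2: geometric 5.5902 vs commanded 5.5901 ⇒ taut
i=3: geometric 5.7009 vs commanded 6.3060 ⇒ slack

3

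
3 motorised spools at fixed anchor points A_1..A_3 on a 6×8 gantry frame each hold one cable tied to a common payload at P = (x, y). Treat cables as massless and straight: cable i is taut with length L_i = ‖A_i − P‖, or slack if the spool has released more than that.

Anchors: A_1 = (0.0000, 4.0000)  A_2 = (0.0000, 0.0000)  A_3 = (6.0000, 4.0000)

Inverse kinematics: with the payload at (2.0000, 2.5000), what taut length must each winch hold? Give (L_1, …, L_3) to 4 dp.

(2.5000, 3.2016, 4.2720)

L_1: Δ = A_1−P = (-2.0000, 1.5000) → ‖Δ‖ = √6.2500 = 2.5000
L_2: Δ = A_2−P = (-2.0000, -2.5000) → ‖Δ‖ = √10.2500 = 3.2016
L_3: Δ = A_3−P = (4.0000, 1.5000) → ‖Δ‖ = √18.2500 = 4.2720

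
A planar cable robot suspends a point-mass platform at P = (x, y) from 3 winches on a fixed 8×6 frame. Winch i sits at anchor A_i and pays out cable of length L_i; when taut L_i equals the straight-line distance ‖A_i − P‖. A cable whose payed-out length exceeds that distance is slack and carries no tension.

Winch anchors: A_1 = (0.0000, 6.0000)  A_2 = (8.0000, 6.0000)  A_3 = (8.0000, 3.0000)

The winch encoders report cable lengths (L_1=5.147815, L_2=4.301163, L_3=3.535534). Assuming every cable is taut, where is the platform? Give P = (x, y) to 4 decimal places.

(4.5000, 3.5000)

circle eqns → linear via eq_j − eq_1; set k_j = A_j·A_j − L_j²
k_1 = 0.0000+36.0000−26.5000 = 9.5000
-16.0000·x + 0.0000·y = k_1−k_2 = -72.0000
-16.0000·x + 6.0000·y = k_1−k_3 = -51.0000
solve first two rows → x=4.5000, y=3.5000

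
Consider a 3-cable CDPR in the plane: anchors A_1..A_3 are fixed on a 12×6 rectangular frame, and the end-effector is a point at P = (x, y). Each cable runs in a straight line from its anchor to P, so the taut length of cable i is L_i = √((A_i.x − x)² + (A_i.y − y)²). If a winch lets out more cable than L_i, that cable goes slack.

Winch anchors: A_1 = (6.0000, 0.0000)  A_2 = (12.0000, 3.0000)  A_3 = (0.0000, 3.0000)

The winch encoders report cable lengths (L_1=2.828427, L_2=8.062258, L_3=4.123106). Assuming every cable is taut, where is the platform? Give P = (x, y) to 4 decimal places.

circle eqns → linear via eq_j − eq_1; set c_j = A_j·A_j − L_j²
c_1 = 36.0000+0.0000−8.0000 = 28.0000
-12.0000·x − 6.0000·y = c_1−c_2 = -60.0000
12.0000·x − 6.0000·y = c_1−c_3 = 36.0000
solve first two rows → x=4.0000, y=2.0000

(4.0000, 2.0000)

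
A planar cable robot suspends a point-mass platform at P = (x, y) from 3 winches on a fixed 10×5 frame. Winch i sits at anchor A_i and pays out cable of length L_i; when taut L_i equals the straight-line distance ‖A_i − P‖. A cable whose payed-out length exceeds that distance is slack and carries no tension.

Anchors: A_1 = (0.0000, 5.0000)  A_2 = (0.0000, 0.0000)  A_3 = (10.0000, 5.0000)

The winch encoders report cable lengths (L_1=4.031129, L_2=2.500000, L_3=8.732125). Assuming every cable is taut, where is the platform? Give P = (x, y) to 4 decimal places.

(2.0000, 1.5000)

expand ‖A_i−P‖²=L_i² and subtract eq 1 (q_i ≔ ‖A_i‖²−L_i²)
q_1 = 0.0000+25.0000−16.2500 = 8.7500
eq1−eq2 → [0.0000  10.0000]·P = 15.0000
eq1−eq3 → [-20.0000  0.0000]·P = -40.0000
2×2 solve → P = (2.0000, 1.5000)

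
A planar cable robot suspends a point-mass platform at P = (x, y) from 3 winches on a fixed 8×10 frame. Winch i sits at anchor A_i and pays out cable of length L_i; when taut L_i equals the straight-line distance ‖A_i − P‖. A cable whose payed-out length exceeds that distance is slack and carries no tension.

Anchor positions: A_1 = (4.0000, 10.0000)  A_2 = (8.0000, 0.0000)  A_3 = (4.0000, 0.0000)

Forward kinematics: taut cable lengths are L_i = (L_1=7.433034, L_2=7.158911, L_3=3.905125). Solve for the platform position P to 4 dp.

circle eqns → linear via eq_j − eq_1; set q_j = A_j·A_j − L_j²
q_1 = 16.0000+100.0000−55.2500 = 60.7500
-8.0000·x + 20.0000·y = q_1−q_2 = 48.0000
0.0000·x + 20.0000·y = q_1−q_3 = 60.0000
solve first two rows → x=1.5000, y=3.0000

(1.5000, 3.0000)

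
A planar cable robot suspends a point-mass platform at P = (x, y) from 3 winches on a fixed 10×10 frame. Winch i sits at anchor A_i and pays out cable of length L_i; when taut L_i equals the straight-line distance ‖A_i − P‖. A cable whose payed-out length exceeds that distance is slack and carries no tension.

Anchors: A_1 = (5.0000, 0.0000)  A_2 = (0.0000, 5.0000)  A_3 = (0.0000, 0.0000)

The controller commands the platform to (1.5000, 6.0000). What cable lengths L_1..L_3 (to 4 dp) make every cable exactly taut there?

cable 1: Δx=3.5000, Δy=-6.0000; L_1 = √(Δx²+Δy²) = 6.9462
cable 2: Δx=-1.5000, Δy=-1.0000; L_2 = √(Δx²+Δy²) = 1.8028
cable 3: Δx=-1.5000, Δy=-6.0000; L_3 = √(Δx²+Δy²) = 6.1847

(6.9462, 1.8028, 6.1847)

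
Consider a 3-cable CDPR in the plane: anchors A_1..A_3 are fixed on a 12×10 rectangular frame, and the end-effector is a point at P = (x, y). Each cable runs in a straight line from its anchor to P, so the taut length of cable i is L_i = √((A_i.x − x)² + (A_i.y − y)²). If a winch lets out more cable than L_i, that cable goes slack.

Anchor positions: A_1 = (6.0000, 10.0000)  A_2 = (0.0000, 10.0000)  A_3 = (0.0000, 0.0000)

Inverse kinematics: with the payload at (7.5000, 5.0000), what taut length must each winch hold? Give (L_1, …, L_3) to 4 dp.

L_1: Δ = A_1−P = (-1.5000, 5.0000) → ‖Δ‖ = √27.2500 = 5.2202
L_2: Δ = A_2−P = (-7.5000, 5.0000) → ‖Δ‖ = √81.2500 = 9.0139
L_3: Δ = A_3−P = (-7.5000, -5.0000) → ‖Δ‖ = √81.2500 = 9.0139

(5.2202, 9.0139, 9.0139)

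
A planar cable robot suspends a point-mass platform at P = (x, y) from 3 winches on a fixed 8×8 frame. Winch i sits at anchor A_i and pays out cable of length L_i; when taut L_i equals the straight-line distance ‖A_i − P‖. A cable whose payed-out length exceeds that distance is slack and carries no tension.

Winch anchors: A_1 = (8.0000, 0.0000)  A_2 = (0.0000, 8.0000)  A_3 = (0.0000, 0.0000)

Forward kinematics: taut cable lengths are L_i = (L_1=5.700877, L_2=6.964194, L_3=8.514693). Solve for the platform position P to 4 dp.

(6.5000, 5.5000)

expand ‖A_i−P‖²=L_i² and subtract eq 1 (q_i ≔ ‖A_i‖²−L_i²)
q_1 = 64.0000+0.0000−32.5000 = 31.5000
eq1−eq2 → [16.0000  -16.0000]·P = 16.0000
eq1−eq3 → [16.0000  0.0000]·P = 104.0000
2×2 solve → P = (6.5000, 5.5000)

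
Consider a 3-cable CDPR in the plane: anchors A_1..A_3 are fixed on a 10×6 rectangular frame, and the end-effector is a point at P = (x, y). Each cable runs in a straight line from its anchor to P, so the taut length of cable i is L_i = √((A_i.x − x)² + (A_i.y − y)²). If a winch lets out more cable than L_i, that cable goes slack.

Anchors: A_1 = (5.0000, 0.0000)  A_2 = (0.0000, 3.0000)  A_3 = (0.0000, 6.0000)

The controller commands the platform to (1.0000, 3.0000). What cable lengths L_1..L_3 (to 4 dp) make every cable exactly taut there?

(5.0000, 1.0000, 3.1623)

L_1: Δ = A_1−P = (4.0000, -3.0000) → ‖Δ‖ = √25.0000 = 5.0000
L_2: Δ = A_2−P = (-1.0000, 0.0000) → ‖Δ‖ = √1.0000 = 1.0000
L_3: Δ = A_3−P = (-1.0000, 3.0000) → ‖Δ‖ = √10.0000 = 3.1623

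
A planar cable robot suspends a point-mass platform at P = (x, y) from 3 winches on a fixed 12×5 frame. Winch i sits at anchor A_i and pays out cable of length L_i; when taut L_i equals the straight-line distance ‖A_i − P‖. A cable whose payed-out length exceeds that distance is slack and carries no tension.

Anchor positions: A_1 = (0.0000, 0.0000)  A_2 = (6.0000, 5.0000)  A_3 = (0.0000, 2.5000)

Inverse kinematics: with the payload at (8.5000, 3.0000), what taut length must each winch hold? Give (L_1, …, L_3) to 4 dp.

L_1: Δ = A_1−P = (-8.5000, -3.0000) → ‖Δ‖ = √81.2500 = 9.0139
L_2: Δ = A_2−P = (-2.5000, 2.0000) → ‖Δ‖ = √10.2500 = 3.2016
L_3: Δ = A_3−P = (-8.5000, -0.5000) → ‖Δ‖ = √72.5000 = 8.5147

(9.0139, 3.2016, 8.5147)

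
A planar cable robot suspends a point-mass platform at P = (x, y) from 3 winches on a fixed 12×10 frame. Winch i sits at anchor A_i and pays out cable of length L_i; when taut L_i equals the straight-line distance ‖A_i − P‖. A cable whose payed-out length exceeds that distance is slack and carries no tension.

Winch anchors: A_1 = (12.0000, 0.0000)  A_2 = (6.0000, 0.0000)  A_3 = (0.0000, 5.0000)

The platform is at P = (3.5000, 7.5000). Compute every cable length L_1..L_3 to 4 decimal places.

L_1: Δ = A_1−P = (8.5000, -7.5000) → ‖Δ‖ = √128.5000 = 11.3358
L_2: Δ = A_2−P = (2.5000, -7.5000) → ‖Δ‖ = √62.5000 = 7.9057
L_3: Δ = A_3−P = (-3.5000, -2.5000) → ‖Δ‖ = √18.5000 = 4.3012

(11.3358, 7.9057, 4.3012)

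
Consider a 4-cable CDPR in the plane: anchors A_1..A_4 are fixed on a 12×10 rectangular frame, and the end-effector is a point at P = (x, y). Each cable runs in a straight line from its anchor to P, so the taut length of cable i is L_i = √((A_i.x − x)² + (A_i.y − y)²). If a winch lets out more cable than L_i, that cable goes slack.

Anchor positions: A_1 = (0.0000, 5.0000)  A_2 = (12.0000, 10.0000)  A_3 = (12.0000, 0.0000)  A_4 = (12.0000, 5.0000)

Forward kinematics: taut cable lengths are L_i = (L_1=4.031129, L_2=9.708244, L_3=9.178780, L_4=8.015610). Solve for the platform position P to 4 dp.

expand ‖A_i−P‖²=L_i² and subtract eq 1 (q_i ≔ ‖A_i‖²−L_i²)
q_1 = 0.0000+25.0000−16.2500 = 8.7500
eq1−eq2 → [-24.0000  -10.0000]·P = -141.0000
eq1−eq3 → [-24.0000  10.0000]·P = -51.0000
eq1−eq4 → [-24.0000  0.0000]·P = -96.0000
2×2 solve → P = (4.0000, 4.5000)
check cable 4: ‖A_4−P‖² = 64.2500 ≈ L_4² = 64.2500 ✓

(4.0000, 4.5000)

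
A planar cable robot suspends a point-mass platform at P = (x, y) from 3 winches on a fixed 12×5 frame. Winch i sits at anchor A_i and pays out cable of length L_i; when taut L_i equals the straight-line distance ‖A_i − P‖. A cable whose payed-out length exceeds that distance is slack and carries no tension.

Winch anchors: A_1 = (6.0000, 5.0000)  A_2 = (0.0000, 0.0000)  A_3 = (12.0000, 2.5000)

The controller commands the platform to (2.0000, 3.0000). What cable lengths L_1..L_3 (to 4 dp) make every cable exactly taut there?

cable 1: Δx=4.0000, Δy=2.0000; L_1 = √(Δx²+Δy²) = 4.4721
cable 2: Δx=-2.0000, Δy=-3.0000; L_2 = √(Δx²+Δy²) = 3.6056
cable 3: Δx=10.0000, Δy=-0.5000; L_3 = √(Δx²+Δy²) = 10.0125

(4.4721, 3.6056, 10.0125)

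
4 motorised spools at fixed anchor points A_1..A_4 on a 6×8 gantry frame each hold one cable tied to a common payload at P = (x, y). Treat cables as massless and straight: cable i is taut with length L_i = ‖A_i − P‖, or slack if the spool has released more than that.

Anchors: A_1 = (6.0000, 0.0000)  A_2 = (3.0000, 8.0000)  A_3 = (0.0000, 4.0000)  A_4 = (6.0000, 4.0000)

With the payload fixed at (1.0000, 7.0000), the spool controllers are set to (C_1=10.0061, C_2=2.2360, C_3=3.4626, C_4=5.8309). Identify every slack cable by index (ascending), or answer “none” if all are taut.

cable 1: √((5.0000)²+(-7.0000)²)=8.6023, C_1=10.0061: slack
cable 2: √((2.0000)²+(1.0000)²)=2.2361, C_2=2.2360: taut
cable 3: √((-1.0000)²+(-3.0000)²)=3.1623, C_3=3.4626: slack
cable 4: √((5.0000)²+(-3.0000)²)=5.8310, C_4=5.8309: taut

1, 3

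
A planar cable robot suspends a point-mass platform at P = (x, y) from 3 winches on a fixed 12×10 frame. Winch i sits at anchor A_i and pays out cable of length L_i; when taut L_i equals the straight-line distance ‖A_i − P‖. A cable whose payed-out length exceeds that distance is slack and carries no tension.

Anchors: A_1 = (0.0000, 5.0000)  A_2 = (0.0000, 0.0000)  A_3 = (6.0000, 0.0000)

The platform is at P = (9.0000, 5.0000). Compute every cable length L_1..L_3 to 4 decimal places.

L_1 = √((0.0000−9.0000)² + (5.0000−5.0000)²) = 9.0000
L_2 = √((0.0000−9.0000)² + (0.0000−5.0000)²) = 10.2956
L_3 = √((6.0000−9.0000)² + (0.0000−5.0000)²) = 5.8310

(9.0000, 10.2956, 5.8310)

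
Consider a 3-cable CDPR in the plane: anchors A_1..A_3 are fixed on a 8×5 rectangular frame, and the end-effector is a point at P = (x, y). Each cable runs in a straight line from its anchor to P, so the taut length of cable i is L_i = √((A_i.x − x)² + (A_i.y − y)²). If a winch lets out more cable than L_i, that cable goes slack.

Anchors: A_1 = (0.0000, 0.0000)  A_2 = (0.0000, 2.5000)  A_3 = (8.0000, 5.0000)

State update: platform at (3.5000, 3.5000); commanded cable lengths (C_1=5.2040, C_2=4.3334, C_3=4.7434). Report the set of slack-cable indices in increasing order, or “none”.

i=1: geometric 4.9497 vs commanded 5.2040 ⇒ slack
i=2: geometric 3.6401 vs commanded 4.3334 ⇒ slack
i=3: geometric 4.7434 vs commanded 4.7434 ⇒ taut

1, 2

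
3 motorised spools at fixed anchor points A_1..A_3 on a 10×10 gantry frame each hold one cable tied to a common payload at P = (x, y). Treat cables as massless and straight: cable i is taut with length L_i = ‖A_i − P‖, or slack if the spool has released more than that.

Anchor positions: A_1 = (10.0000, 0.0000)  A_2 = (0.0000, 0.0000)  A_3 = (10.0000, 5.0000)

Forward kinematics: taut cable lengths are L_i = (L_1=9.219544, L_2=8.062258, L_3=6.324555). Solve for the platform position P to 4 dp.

circle eqns → linear via eq_j − eq_1; set k_j = A_j·A_j − L_j²
k_1 = 100.0000+0.0000−85.0000 = 15.0000
20.0000·x + 0.0000·y = k_1−k_2 = 80.0000
0.0000·x − 10.0000·y = k_1−k_3 = -70.0000
solve first two rows → x=4.0000, y=7.0000

(4.0000, 7.0000)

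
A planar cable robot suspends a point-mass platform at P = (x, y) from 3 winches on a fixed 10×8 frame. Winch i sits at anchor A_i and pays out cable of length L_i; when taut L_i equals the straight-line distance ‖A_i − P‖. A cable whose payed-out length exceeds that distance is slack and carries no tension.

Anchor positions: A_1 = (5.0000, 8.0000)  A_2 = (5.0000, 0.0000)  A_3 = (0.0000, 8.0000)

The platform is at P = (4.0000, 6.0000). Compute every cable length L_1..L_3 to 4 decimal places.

(2.2361, 6.0828, 4.4721)

L_1: Δ = A_1−P = (1.0000, 2.0000) → ‖Δ‖ = √5.0000 = 2.2361
L_2: Δ = A_2−P = (1.0000, -6.0000) → ‖Δ‖ = √37.0000 = 6.0828
L_3: Δ = A_3−P = (-4.0000, 2.0000) → ‖Δ‖ = √20.0000 = 4.4721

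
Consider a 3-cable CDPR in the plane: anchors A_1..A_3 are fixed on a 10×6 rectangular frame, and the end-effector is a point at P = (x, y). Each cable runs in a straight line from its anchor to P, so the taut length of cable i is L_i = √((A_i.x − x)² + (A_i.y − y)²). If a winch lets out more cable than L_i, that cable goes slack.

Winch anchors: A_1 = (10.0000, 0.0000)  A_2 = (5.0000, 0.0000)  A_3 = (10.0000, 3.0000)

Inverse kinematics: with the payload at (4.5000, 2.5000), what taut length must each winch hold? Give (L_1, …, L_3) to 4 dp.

(6.0415, 2.5495, 5.5227)

L_1: Δ = A_1−P = (5.5000, -2.5000) → ‖Δ‖ = √36.5000 = 6.0415
L_2: Δ = A_2−P = (0.5000, -2.5000) → ‖Δ‖ = √6.5000 = 2.5495
L_3: Δ = A_3−P = (5.5000, 0.5000) → ‖Δ‖ = √30.5000 = 5.5227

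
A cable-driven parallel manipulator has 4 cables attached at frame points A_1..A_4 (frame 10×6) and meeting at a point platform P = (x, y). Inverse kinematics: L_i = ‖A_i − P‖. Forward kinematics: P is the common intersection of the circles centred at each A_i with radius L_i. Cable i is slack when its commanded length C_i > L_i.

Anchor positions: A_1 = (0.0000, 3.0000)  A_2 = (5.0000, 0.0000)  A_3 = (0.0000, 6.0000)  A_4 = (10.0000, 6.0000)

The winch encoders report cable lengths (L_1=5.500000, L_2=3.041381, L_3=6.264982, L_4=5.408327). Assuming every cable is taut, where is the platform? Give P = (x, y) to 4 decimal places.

circle eqns → linear via eq_j − eq_1; set k_j = A_j·A_j − L_j²
k_1 = 0.0000+9.0000−30.2500 = -21.2500
-10.0000·x + 6.0000·y = k_1−k_2 = -37.0000
0.0000·x − 6.0000·y = k_1−k_3 = -18.0000
-20.0000·x − 6.0000·y = k_1−k_4 = -128.0000
solve first two rows → x=5.5000, y=3.0000
check cable 4: ‖A_4−P‖² = 29.2500 ≈ L_4² = 29.2500 ✓

(5.5000, 3.0000)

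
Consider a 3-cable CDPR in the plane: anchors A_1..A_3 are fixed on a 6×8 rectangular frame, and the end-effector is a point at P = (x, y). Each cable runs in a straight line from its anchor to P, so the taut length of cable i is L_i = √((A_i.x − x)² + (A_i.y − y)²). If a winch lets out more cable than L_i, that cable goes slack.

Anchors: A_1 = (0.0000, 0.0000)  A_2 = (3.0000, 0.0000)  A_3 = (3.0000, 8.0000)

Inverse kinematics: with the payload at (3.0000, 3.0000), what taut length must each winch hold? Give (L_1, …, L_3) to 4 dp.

L_1: Δ = A_1−P = (-3.0000, -3.0000) → ‖Δ‖ = √18.0000 = 4.2426
L_2: Δ = A_2−P = (0.0000, -3.0000) → ‖Δ‖ = √9.0000 = 3.0000
L_3: Δ = A_3−P = (0.0000, 5.0000) → ‖Δ‖ = √25.0000 = 5.0000

(4.2426, 3.0000, 5.0000)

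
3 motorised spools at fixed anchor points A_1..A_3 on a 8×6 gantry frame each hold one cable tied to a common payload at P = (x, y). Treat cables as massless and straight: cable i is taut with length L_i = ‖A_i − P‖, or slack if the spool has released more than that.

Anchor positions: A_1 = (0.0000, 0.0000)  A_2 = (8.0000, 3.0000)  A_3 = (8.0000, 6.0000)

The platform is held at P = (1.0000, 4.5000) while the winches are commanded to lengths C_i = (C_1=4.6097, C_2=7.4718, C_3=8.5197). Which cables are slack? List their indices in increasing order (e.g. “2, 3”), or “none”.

cable 1: √((-1.0000)²+(-4.5000)²)=4.6098, C_1=4.6097: taut
cable 2: √((7.0000)²+(-1.5000)²)=7.1589, C_2=7.4718: slack
cable 3: √((7.0000)²+(1.5000)²)=7.1589, C_3=8.5197: slack

2, 3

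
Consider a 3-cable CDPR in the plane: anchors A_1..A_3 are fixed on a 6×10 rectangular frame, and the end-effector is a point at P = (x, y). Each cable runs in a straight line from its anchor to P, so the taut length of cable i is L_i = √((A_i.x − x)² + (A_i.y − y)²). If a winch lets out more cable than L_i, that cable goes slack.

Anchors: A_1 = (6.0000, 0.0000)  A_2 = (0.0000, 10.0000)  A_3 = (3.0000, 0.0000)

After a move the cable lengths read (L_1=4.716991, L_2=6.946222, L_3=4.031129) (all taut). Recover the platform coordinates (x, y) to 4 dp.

expand ‖A_i−P‖²=L_i² and subtract eq 1 (k_i ≔ ‖A_i‖²−L_i²)
k_1 = 36.0000+0.0000−22.2500 = 13.7500
eq1−eq2 → [12.0000  -20.0000]·P = -38.0000
eq1−eq3 → [6.0000  0.0000]·P = 21.0000
2×2 solve → P = (3.5000, 4.0000)

(3.5000, 4.0000)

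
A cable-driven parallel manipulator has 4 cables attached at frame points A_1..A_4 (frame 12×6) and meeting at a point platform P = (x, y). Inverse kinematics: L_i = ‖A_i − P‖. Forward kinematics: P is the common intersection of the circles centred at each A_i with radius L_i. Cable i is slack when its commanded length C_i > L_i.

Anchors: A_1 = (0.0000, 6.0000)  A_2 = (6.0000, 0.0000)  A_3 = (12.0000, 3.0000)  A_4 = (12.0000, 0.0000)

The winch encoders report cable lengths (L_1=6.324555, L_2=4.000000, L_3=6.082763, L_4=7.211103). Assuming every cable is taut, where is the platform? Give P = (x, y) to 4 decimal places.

(6.0000, 4.0000)

circle eqns → linear via eq_j − eq_1; set k_j = A_j·A_j − L_j²
k_1 = 0.0000+36.0000−40.0000 = -4.0000
-12.0000·x + 12.0000·y = k_1−k_2 = -24.0000
-24.0000·x + 6.0000·y = k_1−k_3 = -120.0000
-24.0000·x + 12.0000·y = k_1−k_4 = -96.0000
solve first two rows → x=6.0000, y=4.0000
check cable 4: ‖A_4−P‖² = 52.0000 ≈ L_4² = 52.0000 ✓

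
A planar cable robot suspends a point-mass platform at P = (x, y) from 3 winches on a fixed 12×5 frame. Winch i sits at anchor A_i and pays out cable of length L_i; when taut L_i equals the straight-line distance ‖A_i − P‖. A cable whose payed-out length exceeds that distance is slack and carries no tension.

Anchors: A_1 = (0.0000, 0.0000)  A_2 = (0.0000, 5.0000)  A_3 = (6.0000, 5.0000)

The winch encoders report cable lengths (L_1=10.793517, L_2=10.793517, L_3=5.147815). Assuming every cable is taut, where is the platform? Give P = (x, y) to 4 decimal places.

(10.5000, 2.5000)

circle eqns → linear via eq_j − eq_1; set k_j = A_j·A_j − L_j²
k_1 = 0.0000+0.0000−116.5000 = -116.5000
0.0000·x − 10.0000·y = k_1−k_2 = -25.0000
-12.0000·x − 10.0000·y = k_1−k_3 = -151.0000
solve first two rows → x=10.5000, y=2.5000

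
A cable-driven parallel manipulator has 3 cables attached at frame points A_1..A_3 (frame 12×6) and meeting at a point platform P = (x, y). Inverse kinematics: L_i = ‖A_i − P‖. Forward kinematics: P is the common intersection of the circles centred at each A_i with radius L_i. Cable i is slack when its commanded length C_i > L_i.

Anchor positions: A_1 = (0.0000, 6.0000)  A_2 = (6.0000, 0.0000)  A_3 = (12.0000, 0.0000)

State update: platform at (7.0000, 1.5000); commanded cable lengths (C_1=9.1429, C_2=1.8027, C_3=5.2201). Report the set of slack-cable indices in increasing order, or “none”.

1

cable 1: L_1 = ‖A_1−P‖ = 8.3217;  C_1 = 9.1429 → slack
cable 2: L_2 = ‖A_2−P‖ = 1.8028;  C_2 = 1.8027 → taut
cable 3: L_3 = ‖A_3−P‖ = 5.2202;  C_3 = 5.2201 → taut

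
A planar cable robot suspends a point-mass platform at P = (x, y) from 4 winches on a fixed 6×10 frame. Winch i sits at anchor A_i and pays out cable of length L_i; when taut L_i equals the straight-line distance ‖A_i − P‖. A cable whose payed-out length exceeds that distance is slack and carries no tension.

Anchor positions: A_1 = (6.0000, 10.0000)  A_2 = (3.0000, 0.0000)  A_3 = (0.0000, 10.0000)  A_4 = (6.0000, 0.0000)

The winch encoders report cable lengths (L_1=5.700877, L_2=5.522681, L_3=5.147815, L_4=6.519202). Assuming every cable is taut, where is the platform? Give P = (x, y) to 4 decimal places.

(2.5000, 5.5000)

expand ‖A_i−P‖²=L_i² and subtract eq 1 (k_i ≔ ‖A_i‖²−L_i²)
k_1 = 36.0000+100.0000−32.5000 = 103.5000
eq1−eq2 → [6.0000  20.0000]·P = 125.0000
eq1−eq3 → [12.0000  0.0000]·P = 30.0000
eq1−eq4 → [0.0000  20.0000]·P = 110.0000
2×2 solve → P = (2.5000, 5.5000)
check cable 4: ‖A_4−P‖² = 42.5000 ≈ L_4² = 42.5000 ✓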